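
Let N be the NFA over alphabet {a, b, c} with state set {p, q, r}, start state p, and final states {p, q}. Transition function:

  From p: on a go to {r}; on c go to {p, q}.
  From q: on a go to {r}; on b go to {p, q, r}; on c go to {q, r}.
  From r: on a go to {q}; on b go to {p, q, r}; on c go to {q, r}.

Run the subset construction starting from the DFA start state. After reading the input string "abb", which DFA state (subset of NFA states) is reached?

Start: {p}.
δ(p,a) = {r}.
Union: {r}.
After a: {r}.
δ(r,b) = {p, q, r}.
Union: {p, q, r}.
After b: {p, q, r}.
δ(p,b) = ∅; δ(q,b) = {p, q, r}; δ(r,b) = {p, q, r}.
Union: {p, q, r}.
After b: {p, q, r}.

{p, q, r}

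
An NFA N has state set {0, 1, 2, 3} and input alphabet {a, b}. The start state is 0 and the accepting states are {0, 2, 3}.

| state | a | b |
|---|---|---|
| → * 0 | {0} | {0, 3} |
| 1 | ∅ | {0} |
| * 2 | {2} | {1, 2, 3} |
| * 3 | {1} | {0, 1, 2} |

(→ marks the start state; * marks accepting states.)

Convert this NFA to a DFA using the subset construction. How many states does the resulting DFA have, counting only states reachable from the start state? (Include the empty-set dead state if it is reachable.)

6

Start state of the DFA: {0}.
{0} --a--> {0}  [seen]
{0} --b--> {0, 3}  [new]
{0, 3} --a--> {0, 1}  [new]
{0, 3} --b--> {0, 1, 2, 3}  [new]
{0, 1} --a--> {0}  [seen]
{0, 1} --b--> {0, 3}  [seen]
{0, 1, 2, 3} --a--> {0, 1, 2}  [new]
{0, 1, 2, 3} --b--> {0, 1, 2, 3}  [seen]
{0, 1, 2} --a--> {0, 2}  [new]
{0, 1, 2} --b--> {0, 1, 2, 3}  [seen]
{0, 2} --a--> {0, 2}  [seen]
{0, 2} --b--> {0, 1, 2, 3}  [seen]
Reachable DFA states: {0}, {0, 3}, {0, 1}, {0, 1, 2, 3}, {0, 1, 2}, {0, 2}.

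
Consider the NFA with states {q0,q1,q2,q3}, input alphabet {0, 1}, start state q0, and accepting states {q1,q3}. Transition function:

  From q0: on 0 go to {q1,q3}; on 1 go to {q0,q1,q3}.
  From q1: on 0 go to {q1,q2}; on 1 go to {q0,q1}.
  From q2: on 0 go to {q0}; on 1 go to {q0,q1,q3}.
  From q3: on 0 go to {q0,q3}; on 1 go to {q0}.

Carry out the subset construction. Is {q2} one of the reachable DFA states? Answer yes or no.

Start state of the DFA: {q0}.
{q0} --0--> {q1,q3}  [new]
{q0} --1--> {q0,q1,q3}  [new]
{q1,q3} --0--> {q0,q1,q2,q3}  [new]
{q1,q3} --1--> {q0,q1}  [new]
{q0,q1,q3} --0--> {q0,q1,q2,q3}  [seen]
{q0,q1,q3} --1--> {q0,q1,q3}  [seen]
{q0,q1,q2,q3} --0--> {q0,q1,q2,q3}  [seen]
{q0,q1,q2,q3} --1--> {q0,q1,q3}  [seen]
{q0,q1} --0--> {q1,q2,q3}  [new]
{q0,q1} --1--> {q0,q1,q3}  [seen]
{q1,q2,q3} --0--> {q0,q1,q2,q3}  [seen]
{q1,q2,q3} --1--> {q0,q1,q3}  [seen]
Reachable DFA states: {q0}, {q1,q3}, {q0,q1,q3}, {q0,q1,q2,q3}, {q0,q1}, {q1,q2,q3}.
{q2} is not among them.

no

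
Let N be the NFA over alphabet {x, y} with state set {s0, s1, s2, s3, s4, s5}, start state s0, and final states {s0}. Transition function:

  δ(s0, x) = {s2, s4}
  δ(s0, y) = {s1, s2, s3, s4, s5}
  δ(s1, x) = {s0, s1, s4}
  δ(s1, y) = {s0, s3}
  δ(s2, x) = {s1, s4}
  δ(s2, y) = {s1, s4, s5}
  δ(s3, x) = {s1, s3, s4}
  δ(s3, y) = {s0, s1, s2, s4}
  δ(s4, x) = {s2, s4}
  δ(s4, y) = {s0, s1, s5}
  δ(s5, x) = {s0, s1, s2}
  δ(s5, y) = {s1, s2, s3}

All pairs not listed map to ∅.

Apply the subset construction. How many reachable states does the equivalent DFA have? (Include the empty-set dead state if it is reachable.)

Start state of the DFA: {s0}.
{s0} --x--> {s2, s4}  [new]
{s0} --y--> {s1, s2, s3, s4, s5}  [new]
{s2, s4} --x--> {s1, s2, s4}  [new]
{s2, s4} --y--> {s0, s1, s4, s5}  [new]
{s1, s2, s3, s4, s5} --x--> {s0, s1, s2, s3, s4}  [new]
{s1, s2, s3, s4, s5} --y--> {s0, s1, s2, s3, s4, s5}  [new]
{s1, s2, s4} --x--> {s0, s1, s2, s4}  [new]
{s1, s2, s4} --y--> {s0, s1, s3, s4, s5}  [new]
{s0, s1, s4, s5} --x--> {s0, s1, s2, s4}  [seen]
{s0, s1, s4, s5} --y--> {s0, s1, s2, s3, s4, s5}  [seen]
{s0, s1, s2, s3, s4} --x--> {s0, s1, s2, s3, s4}  [seen]
{s0, s1, s2, s3, s4} --y--> {s0, s1, s2, s3, s4, s5}  [seen]
{s0, s1, s2, s3, s4, s5} --x--> {s0, s1, s2, s3, s4}  [seen]
{s0, s1, s2, s3, s4, s5} --y--> {s0, s1, s2, s3, s4, s5}  [seen]
{s0, s1, s2, s4} --x--> {s0, s1, s2, s4}  [seen]
{s0, s1, s2, s4} --y--> {s0, s1, s2, s3, s4, s5}  [seen]
{s0, s1, s3, s4, s5} --x--> {s0, s1, s2, s3, s4}  [seen]
{s0, s1, s3, s4, s5} --y--> {s0, s1, s2, s3, s4, s5}  [seen]
Reachable DFA states: {s0}, {s2, s4}, {s1, s2, s3, s4, s5}, {s1, s2, s4}, {s0, s1, s4, s5}, {s0, s1, s2, s3, s4}, {s0, s1, s2, s3, s4, s5}, {s0, s1, s2, s4}, {s0, s1, s3, s4, s5}.

9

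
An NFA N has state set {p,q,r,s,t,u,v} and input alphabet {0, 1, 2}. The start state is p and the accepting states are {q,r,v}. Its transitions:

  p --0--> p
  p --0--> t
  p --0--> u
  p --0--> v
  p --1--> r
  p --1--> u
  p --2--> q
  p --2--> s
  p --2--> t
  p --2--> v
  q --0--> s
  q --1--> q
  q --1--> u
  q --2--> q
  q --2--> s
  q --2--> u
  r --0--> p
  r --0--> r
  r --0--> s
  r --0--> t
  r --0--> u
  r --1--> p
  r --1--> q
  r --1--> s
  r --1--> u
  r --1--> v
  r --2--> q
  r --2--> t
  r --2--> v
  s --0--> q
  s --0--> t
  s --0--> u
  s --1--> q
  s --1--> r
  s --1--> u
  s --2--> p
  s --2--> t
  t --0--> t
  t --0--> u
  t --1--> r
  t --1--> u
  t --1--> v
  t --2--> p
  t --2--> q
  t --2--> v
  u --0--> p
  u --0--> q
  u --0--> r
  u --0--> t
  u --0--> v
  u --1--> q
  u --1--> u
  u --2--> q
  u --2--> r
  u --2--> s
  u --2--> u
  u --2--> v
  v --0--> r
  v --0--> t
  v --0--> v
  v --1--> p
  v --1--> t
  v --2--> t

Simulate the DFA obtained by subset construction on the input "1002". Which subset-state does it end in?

Start: {p}.
δ(p,1) = {r,u}.
Union: {r,u}.
After 1: {r,u}.
δ(r,0) = {p,r,s,t,u}; δ(u,0) = {p,q,r,t,v}.
Union: {p,q,r,s,t,u,v}.
After 0: {p,q,r,s,t,u,v}.
δ(p,0) = {p,t,u,v}; δ(q,0) = {s}; δ(r,0) = {p,r,s,t,u}; δ(s,0) = {q,t,u}; δ(t,0) = {t,u}; δ(u,0) = {p,q,r,t,v}; δ(v,0) = {r,t,v}.
Union: {p,q,r,s,t,u,v}.
After 0: {p,q,r,s,t,u,v}.
δ(p,2) = {q,s,t,v}; δ(q,2) = {q,s,u}; δ(r,2) = {q,t,v}; δ(s,2) = {p,t}; δ(t,2) = {p,q,v}; δ(u,2) = {q,r,s,u,v}; δ(v,2) = {t}.
Union: {p,q,r,s,t,u,v}.
After 2: {p,q,r,s,t,u,v}.

{p,q,r,s,t,u,v}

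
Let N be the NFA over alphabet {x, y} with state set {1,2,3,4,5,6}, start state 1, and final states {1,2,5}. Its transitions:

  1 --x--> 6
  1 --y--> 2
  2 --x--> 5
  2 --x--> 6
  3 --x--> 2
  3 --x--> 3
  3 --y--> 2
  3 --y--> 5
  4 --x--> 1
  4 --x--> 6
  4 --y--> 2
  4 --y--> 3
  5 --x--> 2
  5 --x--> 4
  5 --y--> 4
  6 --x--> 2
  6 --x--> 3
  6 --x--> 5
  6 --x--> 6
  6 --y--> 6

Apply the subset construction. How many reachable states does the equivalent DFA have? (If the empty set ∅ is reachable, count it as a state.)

Start state of the DFA: {1}.
{1} --x--> {6}  [new]
{1} --y--> {2}  [new]
{6} --x--> {2,3,5,6}  [new]
{6} --y--> {6}  [seen]
{2} --x--> {5,6}  [new]
{2} --y--> ∅  [new]
{2,3,5,6} --x--> {2,3,4,5,6}  [new]
{2,3,5,6} --y--> {2,4,5,6}  [new]
{5,6} --x--> {2,3,4,5,6}  [seen]
{5,6} --y--> {4,6}  [new]
∅ --x--> ∅  [seen]
∅ --y--> ∅  [seen]
{2,3,4,5,6} --x--> {1,2,3,4,5,6}  [new]
{2,3,4,5,6} --y--> {2,3,4,5,6}  [seen]
{2,4,5,6} --x--> {1,2,3,4,5,6}  [seen]
{2,4,5,6} --y--> {2,3,4,6}  [new]
{4,6} --x--> {1,2,3,5,6}  [new]
{4,6} --y--> {2,3,6}  [new]
{1,2,3,4,5,6} --x--> {1,2,3,4,5,6}  [seen]
{1,2,3,4,5,6} --y--> {2,3,4,5,6}  [seen]
{2,3,4,6} --x--> {1,2,3,5,6}  [seen]
{2,3,4,6} --y--> {2,3,5,6}  [seen]
{1,2,3,5,6} --x--> {2,3,4,5,6}  [seen]
{1,2,3,5,6} --y--> {2,4,5,6}  [seen]
{2,3,6} --x--> {2,3,5,6}  [seen]
{2,3,6} --y--> {2,5,6}  [new]
{2,5,6} --x--> {2,3,4,5,6}  [seen]
{2,5,6} --y--> {4,6}  [seen]
Reachable DFA states: {1}, {6}, {2}, {2,3,5,6}, {5,6}, ∅, {2,3,4,5,6}, {2,4,5,6}, {4,6}, {1,2,3,4,5,6}, {2,3,4,6}, {1,2,3,5,6}, {2,3,6}, {2,5,6}.

14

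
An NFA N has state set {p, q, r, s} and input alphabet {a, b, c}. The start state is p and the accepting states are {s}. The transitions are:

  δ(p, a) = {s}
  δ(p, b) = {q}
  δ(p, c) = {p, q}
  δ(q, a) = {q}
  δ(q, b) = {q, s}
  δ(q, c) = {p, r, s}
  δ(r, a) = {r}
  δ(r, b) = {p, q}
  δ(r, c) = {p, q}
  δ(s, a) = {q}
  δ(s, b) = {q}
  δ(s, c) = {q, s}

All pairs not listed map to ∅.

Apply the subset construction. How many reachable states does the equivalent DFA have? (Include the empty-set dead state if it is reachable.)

10

Start state of the DFA: {p}.
{p} --a--> {s}  [new]
{p} --b--> {q}  [new]
{p} --c--> {p, q}  [new]
{s} --a--> {q}  [seen]
{s} --b--> {q}  [seen]
{s} --c--> {q, s}  [new]
{q} --a--> {q}  [seen]
{q} --b--> {q, s}  [seen]
{q} --c--> {p, r, s}  [new]
{p, q} --a--> {q, s}  [seen]
{p, q} --b--> {q, s}  [seen]
{p, q} --c--> {p, q, r, s}  [new]
{q, s} --a--> {q}  [seen]
{q, s} --b--> {q, s}  [seen]
{q, s} --c--> {p, q, r, s}  [seen]
{p, r, s} --a--> {q, r, s}  [new]
{p, r, s} --b--> {p, q}  [seen]
{p, r, s} --c--> {p, q, s}  [new]
{p, q, r, s} --a--> {q, r, s}  [seen]
{p, q, r, s} --b--> {p, q, s}  [seen]
{p, q, r, s} --c--> {p, q, r, s}  [seen]
{q, r, s} --a--> {q, r}  [new]
{q, r, s} --b--> {p, q, s}  [seen]
{q, r, s} --c--> {p, q, r, s}  [seen]
{p, q, s} --a--> {q, s}  [seen]
{p, q, s} --b--> {q, s}  [seen]
{p, q, s} --c--> {p, q, r, s}  [seen]
{q, r} --a--> {q, r}  [seen]
{q, r} --b--> {p, q, s}  [seen]
{q, r} --c--> {p, q, r, s}  [seen]
Reachable DFA states: {p}, {s}, {q}, {p, q}, {q, s}, {p, r, s}, {p, q, r, s}, {q, r, s}, {p, q, s}, {q, r}.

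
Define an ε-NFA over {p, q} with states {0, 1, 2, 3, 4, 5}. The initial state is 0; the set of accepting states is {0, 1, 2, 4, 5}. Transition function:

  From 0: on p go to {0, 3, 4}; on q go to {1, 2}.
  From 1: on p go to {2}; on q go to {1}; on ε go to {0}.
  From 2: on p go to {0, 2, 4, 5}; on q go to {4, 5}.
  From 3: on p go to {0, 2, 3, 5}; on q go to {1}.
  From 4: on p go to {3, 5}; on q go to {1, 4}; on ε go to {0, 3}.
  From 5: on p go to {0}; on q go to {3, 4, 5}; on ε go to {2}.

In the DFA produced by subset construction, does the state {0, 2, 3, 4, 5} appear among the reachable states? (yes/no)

Start state of the DFA: {0} (ε-closure of the NFA start).
{0} --p--> {0, 3, 4}  [new]
{0} --q--> {0, 1, 2}  [new]
{0, 3, 4} --p--> {0, 2, 3, 4, 5}  [new]
{0, 3, 4} --q--> {0, 1, 2, 3, 4}  [new]
{0, 1, 2} --p--> {0, 2, 3, 4, 5}  [seen]
{0, 1, 2} --q--> {0, 1, 2, 3, 4, 5}  [new]
{0, 2, 3, 4, 5} --p--> {0, 2, 3, 4, 5}  [seen]
{0, 2, 3, 4, 5} --q--> {0, 1, 2, 3, 4, 5}  [seen]
{0, 1, 2, 3, 4} --p--> {0, 2, 3, 4, 5}  [seen]
{0, 1, 2, 3, 4} --q--> {0, 1, 2, 3, 4, 5}  [seen]
{0, 1, 2, 3, 4, 5} --p--> {0, 2, 3, 4, 5}  [seen]
{0, 1, 2, 3, 4, 5} --q--> {0, 1, 2, 3, 4, 5}  [seen]
Reachable DFA states: {0}, {0, 3, 4}, {0, 1, 2}, {0, 2, 3, 4, 5}, {0, 1, 2, 3, 4}, {0, 1, 2, 3, 4, 5}.
{0, 2, 3, 4, 5} is among them.

yes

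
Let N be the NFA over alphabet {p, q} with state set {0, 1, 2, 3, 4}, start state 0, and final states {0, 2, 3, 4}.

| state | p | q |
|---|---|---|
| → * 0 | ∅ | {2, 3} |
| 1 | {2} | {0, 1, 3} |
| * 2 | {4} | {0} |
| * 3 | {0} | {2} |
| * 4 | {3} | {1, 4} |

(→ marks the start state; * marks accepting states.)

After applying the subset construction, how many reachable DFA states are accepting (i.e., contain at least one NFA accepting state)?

Start state of the DFA: {0}.
{0} --p--> ∅  [new]
{0} --q--> {2, 3}  [new]
∅ --p--> ∅  [seen]
∅ --q--> ∅  [seen]
{2, 3} --p--> {0, 4}  [new]
{2, 3} --q--> {0, 2}  [new]
{0, 4} --p--> {3}  [new]
{0, 4} --q--> {1, 2, 3, 4}  [new]
{0, 2} --p--> {4}  [new]
{0, 2} --q--> {0, 2, 3}  [new]
{3} --p--> {0}  [seen]
{3} --q--> {2}  [new]
{1, 2, 3, 4} --p--> {0, 2, 3, 4}  [new]
{1, 2, 3, 4} --q--> {0, 1, 2, 3, 4}  [new]
{4} --p--> {3}  [seen]
{4} --q--> {1, 4}  [new]
{0, 2, 3} --p--> {0, 4}  [seen]
{0, 2, 3} --q--> {0, 2, 3}  [seen]
{2} --p--> {4}  [seen]
{2} --q--> {0}  [seen]
{0, 2, 3, 4} --p--> {0, 3, 4}  [new]
{0, 2, 3, 4} --q--> {0, 1, 2, 3, 4}  [seen]
{0, 1, 2, 3, 4} --p--> {0, 2, 3, 4}  [seen]
{0, 1, 2, 3, 4} --q--> {0, 1, 2, 3, 4}  [seen]
{1, 4} --p--> {2, 3}  [seen]
{1, 4} --q--> {0, 1, 3, 4}  [new]
{0, 3, 4} --p--> {0, 3}  [new]
{0, 3, 4} --q--> {1, 2, 3, 4}  [seen]
{0, 1, 3, 4} --p--> {0, 2, 3}  [seen]
{0, 1, 3, 4} --q--> {0, 1, 2, 3, 4}  [seen]
{0, 3} --p--> {0}  [seen]
{0, 3} --q--> {2, 3}  [seen]
Reachable DFA states: {0}, ∅, {2, 3}, {0, 4}, {0, 2}, {3}, {1, 2, 3, 4}, {4}, {0, 2, 3}, {2}, {0, 2, 3, 4}, {0, 1, 2, 3, 4}, {1, 4}, {0, 3, 4}, {0, 1, 3, 4}, {0, 3}.
Accepting DFA states (contain an NFA accepting state): {0}, {2, 3}, {0, 4}, {0, 2}, {3}, {1, 2, 3, 4}, {4}, {0, 2, 3}, {2}, {0, 2, 3, 4}, {0, 1, 2, 3, 4}, {1, 4}, {0, 3, 4}, {0, 1, 3, 4}, {0, 3}.

15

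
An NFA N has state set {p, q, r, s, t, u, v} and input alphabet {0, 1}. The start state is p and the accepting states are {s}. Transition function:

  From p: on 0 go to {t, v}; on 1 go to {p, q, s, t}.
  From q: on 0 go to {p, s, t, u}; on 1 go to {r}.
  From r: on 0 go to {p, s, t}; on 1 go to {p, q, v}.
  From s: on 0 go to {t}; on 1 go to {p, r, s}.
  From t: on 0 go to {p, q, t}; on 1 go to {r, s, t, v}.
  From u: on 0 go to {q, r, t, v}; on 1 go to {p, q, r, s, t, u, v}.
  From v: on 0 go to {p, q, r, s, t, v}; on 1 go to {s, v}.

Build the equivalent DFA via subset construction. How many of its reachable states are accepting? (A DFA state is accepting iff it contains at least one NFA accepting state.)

Start state of the DFA: {p}.
{p} --0--> {t, v}  [new]
{p} --1--> {p, q, s, t}  [new]
{t, v} --0--> {p, q, r, s, t, v}  [new]
{t, v} --1--> {r, s, t, v}  [new]
{p, q, s, t} --0--> {p, q, s, t, u, v}  [new]
{p, q, s, t} --1--> {p, q, r, s, t, v}  [seen]
{p, q, r, s, t, v} --0--> {p, q, r, s, t, u, v}  [new]
{p, q, r, s, t, v} --1--> {p, q, r, s, t, v}  [seen]
{r, s, t, v} --0--> {p, q, r, s, t, v}  [seen]
{r, s, t, v} --1--> {p, q, r, s, t, v}  [seen]
{p, q, s, t, u, v} --0--> {p, q, r, s, t, u, v}  [seen]
{p, q, s, t, u, v} --1--> {p, q, r, s, t, u, v}  [seen]
{p, q, r, s, t, u, v} --0--> {p, q, r, s, t, u, v}  [seen]
{p, q, r, s, t, u, v} --1--> {p, q, r, s, t, u, v}  [seen]
Reachable DFA states: {p}, {t, v}, {p, q, s, t}, {p, q, r, s, t, v}, {r, s, t, v}, {p, q, s, t, u, v}, {p, q, r, s, t, u, v}.
Accepting DFA states (contain an NFA accepting state): {p, q, s, t}, {p, q, r, s, t, v}, {r, s, t, v}, {p, q, s, t, u, v}, {p, q, r, s, t, u, v}.

5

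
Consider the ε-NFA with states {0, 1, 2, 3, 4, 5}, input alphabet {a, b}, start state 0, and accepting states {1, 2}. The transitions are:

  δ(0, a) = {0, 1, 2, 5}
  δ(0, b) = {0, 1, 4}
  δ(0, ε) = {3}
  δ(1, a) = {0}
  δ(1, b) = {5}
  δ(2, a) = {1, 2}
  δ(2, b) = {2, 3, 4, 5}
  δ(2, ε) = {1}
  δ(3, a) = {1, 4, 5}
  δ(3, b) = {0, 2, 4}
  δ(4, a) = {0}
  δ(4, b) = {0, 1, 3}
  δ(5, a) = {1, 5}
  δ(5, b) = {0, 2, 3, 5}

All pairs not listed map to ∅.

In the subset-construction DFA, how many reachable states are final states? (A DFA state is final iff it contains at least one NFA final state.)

Start state of the DFA: {0, 3} (ε-closure of the NFA start).
{0, 3} --a--> {0, 1, 2, 3, 4, 5}  [new]
{0, 3} --b--> {0, 1, 2, 3, 4}  [new]
{0, 1, 2, 3, 4, 5} --a--> {0, 1, 2, 3, 4, 5}  [seen]
{0, 1, 2, 3, 4, 5} --b--> {0, 1, 2, 3, 4, 5}  [seen]
{0, 1, 2, 3, 4} --a--> {0, 1, 2, 3, 4, 5}  [seen]
{0, 1, 2, 3, 4} --b--> {0, 1, 2, 3, 4, 5}  [seen]
Reachable DFA states: {0, 3}, {0, 1, 2, 3, 4, 5}, {0, 1, 2, 3, 4}.
Accepting DFA states (contain an NFA accepting state): {0, 1, 2, 3, 4, 5}, {0, 1, 2, 3, 4}.

2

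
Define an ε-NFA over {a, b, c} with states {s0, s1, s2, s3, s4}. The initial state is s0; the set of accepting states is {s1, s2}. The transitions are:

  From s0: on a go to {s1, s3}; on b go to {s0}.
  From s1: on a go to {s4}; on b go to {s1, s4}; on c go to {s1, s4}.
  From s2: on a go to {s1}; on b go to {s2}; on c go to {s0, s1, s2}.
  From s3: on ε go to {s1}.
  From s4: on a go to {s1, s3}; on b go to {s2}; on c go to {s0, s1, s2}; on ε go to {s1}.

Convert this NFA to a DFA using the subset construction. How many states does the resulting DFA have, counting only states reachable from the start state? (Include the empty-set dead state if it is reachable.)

7

Start state of the DFA: {s0} (ε-closure of the NFA start).
{s0} --a--> {s1, s3}  [new]
{s0} --b--> {s0}  [seen]
{s0} --c--> ∅  [new]
{s1, s3} --a--> {s1, s4}  [new]
{s1, s3} --b--> {s1, s4}  [seen]
{s1, s3} --c--> {s1, s4}  [seen]
∅ --a--> ∅  [seen]
∅ --b--> ∅  [seen]
∅ --c--> ∅  [seen]
{s1, s4} --a--> {s1, s3, s4}  [new]
{s1, s4} --b--> {s1, s2, s4}  [new]
{s1, s4} --c--> {s0, s1, s2, s4}  [new]
{s1, s3, s4} --a--> {s1, s3, s4}  [seen]
{s1, s3, s4} --b--> {s1, s2, s4}  [seen]
{s1, s3, s4} --c--> {s0, s1, s2, s4}  [seen]
{s1, s2, s4} --a--> {s1, s3, s4}  [seen]
{s1, s2, s4} --b--> {s1, s2, s4}  [seen]
{s1, s2, s4} --c--> {s0, s1, s2, s4}  [seen]
{s0, s1, s2, s4} --a--> {s1, s3, s4}  [seen]
{s0, s1, s2, s4} --b--> {s0, s1, s2, s4}  [seen]
{s0, s1, s2, s4} --c--> {s0, s1, s2, s4}  [seen]
Reachable DFA states: {s0}, {s1, s3}, ∅, {s1, s4}, {s1, s3, s4}, {s1, s2, s4}, {s0, s1, s2, s4}.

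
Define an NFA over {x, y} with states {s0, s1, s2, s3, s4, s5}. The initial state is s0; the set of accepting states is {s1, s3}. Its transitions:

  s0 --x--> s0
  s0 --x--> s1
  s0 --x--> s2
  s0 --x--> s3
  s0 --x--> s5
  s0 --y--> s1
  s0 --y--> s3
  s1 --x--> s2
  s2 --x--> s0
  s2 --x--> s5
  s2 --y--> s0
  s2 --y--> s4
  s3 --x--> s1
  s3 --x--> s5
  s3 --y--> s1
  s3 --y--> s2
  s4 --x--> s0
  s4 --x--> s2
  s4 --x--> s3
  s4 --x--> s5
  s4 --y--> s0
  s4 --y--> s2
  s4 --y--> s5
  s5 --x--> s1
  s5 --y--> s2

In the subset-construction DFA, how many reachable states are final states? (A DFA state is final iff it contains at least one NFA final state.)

Start state of the DFA: {s0}.
{s0} --x--> {s0, s1, s2, s3, s5}  [new]
{s0} --y--> {s1, s3}  [new]
{s0, s1, s2, s3, s5} --x--> {s0, s1, s2, s3, s5}  [seen]
{s0, s1, s2, s3, s5} --y--> {s0, s1, s2, s3, s4}  [new]
{s1, s3} --x--> {s1, s2, s5}  [new]
{s1, s3} --y--> {s1, s2}  [new]
{s0, s1, s2, s3, s4} --x--> {s0, s1, s2, s3, s5}  [seen]
{s0, s1, s2, s3, s4} --y--> {s0, s1, s2, s3, s4, s5}  [new]
{s1, s2, s5} --x--> {s0, s1, s2, s5}  [new]
{s1, s2, s5} --y--> {s0, s2, s4}  [new]
{s1, s2} --x--> {s0, s2, s5}  [new]
{s1, s2} --y--> {s0, s4}  [new]
{s0, s1, s2, s3, s4, s5} --x--> {s0, s1, s2, s3, s5}  [seen]
{s0, s1, s2, s3, s4, s5} --y--> {s0, s1, s2, s3, s4, s5}  [seen]
{s0, s1, s2, s5} --x--> {s0, s1, s2, s3, s5}  [seen]
{s0, s1, s2, s5} --y--> {s0, s1, s2, s3, s4}  [seen]
{s0, s2, s4} --x--> {s0, s1, s2, s3, s5}  [seen]
{s0, s2, s4} --y--> {s0, s1, s2, s3, s4, s5}  [seen]
{s0, s2, s5} --x--> {s0, s1, s2, s3, s5}  [seen]
{s0, s2, s5} --y--> {s0, s1, s2, s3, s4}  [seen]
{s0, s4} --x--> {s0, s1, s2, s3, s5}  [seen]
{s0, s4} --y--> {s0, s1, s2, s3, s5}  [seen]
Reachable DFA states: {s0}, {s0, s1, s2, s3, s5}, {s1, s3}, {s0, s1, s2, s3, s4}, {s1, s2, s5}, {s1, s2}, {s0, s1, s2, s3, s4, s5}, {s0, s1, s2, s5}, {s0, s2, s4}, {s0, s2, s5}, {s0, s4}.
Accepting DFA states (contain an NFA accepting state): {s0, s1, s2, s3, s5}, {s1, s3}, {s0, s1, s2, s3, s4}, {s1, s2, s5}, {s1, s2}, {s0, s1, s2, s3, s4, s5}, {s0, s1, s2, s5}.

7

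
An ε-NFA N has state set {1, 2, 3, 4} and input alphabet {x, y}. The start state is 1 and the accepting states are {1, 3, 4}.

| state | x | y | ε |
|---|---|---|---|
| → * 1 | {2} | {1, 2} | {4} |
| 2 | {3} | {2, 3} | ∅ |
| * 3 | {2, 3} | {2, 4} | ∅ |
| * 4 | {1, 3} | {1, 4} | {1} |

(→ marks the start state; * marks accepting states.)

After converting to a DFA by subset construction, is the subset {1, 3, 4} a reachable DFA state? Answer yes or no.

Start state of the DFA: {1, 4} (ε-closure of the NFA start).
{1, 4} --x--> {1, 2, 3, 4}  [new]
{1, 4} --y--> {1, 2, 4}  [new]
{1, 2, 3, 4} --x--> {1, 2, 3, 4}  [seen]
{1, 2, 3, 4} --y--> {1, 2, 3, 4}  [seen]
{1, 2, 4} --x--> {1, 2, 3, 4}  [seen]
{1, 2, 4} --y--> {1, 2, 3, 4}  [seen]
Reachable DFA states: {1, 4}, {1, 2, 3, 4}, {1, 2, 4}.
{1, 3, 4} is not among them.

no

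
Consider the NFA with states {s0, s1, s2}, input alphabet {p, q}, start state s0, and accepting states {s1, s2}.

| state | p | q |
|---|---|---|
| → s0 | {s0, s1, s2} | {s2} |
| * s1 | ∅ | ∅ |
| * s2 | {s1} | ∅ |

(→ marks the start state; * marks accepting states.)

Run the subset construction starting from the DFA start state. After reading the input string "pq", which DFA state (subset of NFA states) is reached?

{s2}

Start: {s0}.
δ(s0,p) = {s0, s1, s2}.
Union: {s0, s1, s2}.
After p: {s0, s1, s2}.
δ(s0,q) = {s2}; δ(s1,q) = ∅; δ(s2,q) = ∅.
Union: {s2}.
After q: {s2}.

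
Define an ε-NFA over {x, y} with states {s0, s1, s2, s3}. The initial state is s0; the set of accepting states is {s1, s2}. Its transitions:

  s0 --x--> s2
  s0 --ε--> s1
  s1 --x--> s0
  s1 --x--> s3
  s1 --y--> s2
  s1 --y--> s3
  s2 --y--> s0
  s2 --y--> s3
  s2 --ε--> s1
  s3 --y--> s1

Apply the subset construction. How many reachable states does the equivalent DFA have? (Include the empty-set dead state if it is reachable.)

Start state of the DFA: {s0, s1} (ε-closure of the NFA start).
{s0, s1} --x--> {s0, s1, s2, s3}  [new]
{s0, s1} --y--> {s1, s2, s3}  [new]
{s0, s1, s2, s3} --x--> {s0, s1, s2, s3}  [seen]
{s0, s1, s2, s3} --y--> {s0, s1, s2, s3}  [seen]
{s1, s2, s3} --x--> {s0, s1, s3}  [new]
{s1, s2, s3} --y--> {s0, s1, s2, s3}  [seen]
{s0, s1, s3} --x--> {s0, s1, s2, s3}  [seen]
{s0, s1, s3} --y--> {s1, s2, s3}  [seen]
Reachable DFA states: {s0, s1}, {s0, s1, s2, s3}, {s1, s2, s3}, {s0, s1, s3}.

4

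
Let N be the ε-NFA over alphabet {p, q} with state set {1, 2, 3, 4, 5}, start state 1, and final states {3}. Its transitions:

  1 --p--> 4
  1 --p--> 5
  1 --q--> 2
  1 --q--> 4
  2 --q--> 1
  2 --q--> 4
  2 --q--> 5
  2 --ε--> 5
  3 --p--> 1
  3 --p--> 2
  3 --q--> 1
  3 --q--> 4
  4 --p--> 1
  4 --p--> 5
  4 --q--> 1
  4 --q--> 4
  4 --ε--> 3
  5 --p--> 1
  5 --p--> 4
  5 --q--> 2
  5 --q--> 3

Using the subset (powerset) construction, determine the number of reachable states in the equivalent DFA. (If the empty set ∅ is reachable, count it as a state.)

4

Start state of the DFA: {1} (ε-closure of the NFA start).
{1} --p--> {3, 4, 5}  [new]
{1} --q--> {2, 3, 4, 5}  [new]
{3, 4, 5} --p--> {1, 2, 3, 4, 5}  [new]
{3, 4, 5} --q--> {1, 2, 3, 4, 5}  [seen]
{2, 3, 4, 5} --p--> {1, 2, 3, 4, 5}  [seen]
{2, 3, 4, 5} --q--> {1, 2, 3, 4, 5}  [seen]
{1, 2, 3, 4, 5} --p--> {1, 2, 3, 4, 5}  [seen]
{1, 2, 3, 4, 5} --q--> {1, 2, 3, 4, 5}  [seen]
Reachable DFA states: {1}, {3, 4, 5}, {2, 3, 4, 5}, {1, 2, 3, 4, 5}.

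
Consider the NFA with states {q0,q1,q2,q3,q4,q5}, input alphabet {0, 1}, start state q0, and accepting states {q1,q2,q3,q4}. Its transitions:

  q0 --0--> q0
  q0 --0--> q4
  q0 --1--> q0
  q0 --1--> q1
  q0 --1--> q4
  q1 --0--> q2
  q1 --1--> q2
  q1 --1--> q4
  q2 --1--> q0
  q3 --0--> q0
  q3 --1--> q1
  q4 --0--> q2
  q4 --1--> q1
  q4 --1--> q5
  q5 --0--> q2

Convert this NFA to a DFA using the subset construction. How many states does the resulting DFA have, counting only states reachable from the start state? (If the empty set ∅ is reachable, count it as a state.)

Start state of the DFA: {q0}.
{q0} --0--> {q0,q4}  [new]
{q0} --1--> {q0,q1,q4}  [new]
{q0,q4} --0--> {q0,q2,q4}  [new]
{q0,q4} --1--> {q0,q1,q4,q5}  [new]
{q0,q1,q4} --0--> {q0,q2,q4}  [seen]
{q0,q1,q4} --1--> {q0,q1,q2,q4,q5}  [new]
{q0,q2,q4} --0--> {q0,q2,q4}  [seen]
{q0,q2,q4} --1--> {q0,q1,q4,q5}  [seen]
{q0,q1,q4,q5} --0--> {q0,q2,q4}  [seen]
{q0,q1,q4,q5} --1--> {q0,q1,q2,q4,q5}  [seen]
{q0,q1,q2,q4,q5} --0--> {q0,q2,q4}  [seen]
{q0,q1,q2,q4,q5} --1--> {q0,q1,q2,q4,q5}  [seen]
Reachable DFA states: {q0}, {q0,q4}, {q0,q1,q4}, {q0,q2,q4}, {q0,q1,q4,q5}, {q0,q1,q2,q4,q5}.

6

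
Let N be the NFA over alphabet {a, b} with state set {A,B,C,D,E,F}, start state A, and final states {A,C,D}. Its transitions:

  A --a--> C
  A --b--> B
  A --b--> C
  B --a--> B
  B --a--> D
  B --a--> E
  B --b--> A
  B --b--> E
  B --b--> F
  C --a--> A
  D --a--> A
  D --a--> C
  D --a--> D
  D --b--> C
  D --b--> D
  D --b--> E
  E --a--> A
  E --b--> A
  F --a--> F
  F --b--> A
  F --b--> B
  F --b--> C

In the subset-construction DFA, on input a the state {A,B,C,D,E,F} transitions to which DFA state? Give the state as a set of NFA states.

δ(A,a) = {C}; δ(B,a) = {B,D,E}; δ(C,a) = {A}; δ(D,a) = {A,C,D}; δ(E,a) = {A}; δ(F,a) = {F}.
Union: {A,B,C,D,E,F}.

{A,B,C,D,E,F}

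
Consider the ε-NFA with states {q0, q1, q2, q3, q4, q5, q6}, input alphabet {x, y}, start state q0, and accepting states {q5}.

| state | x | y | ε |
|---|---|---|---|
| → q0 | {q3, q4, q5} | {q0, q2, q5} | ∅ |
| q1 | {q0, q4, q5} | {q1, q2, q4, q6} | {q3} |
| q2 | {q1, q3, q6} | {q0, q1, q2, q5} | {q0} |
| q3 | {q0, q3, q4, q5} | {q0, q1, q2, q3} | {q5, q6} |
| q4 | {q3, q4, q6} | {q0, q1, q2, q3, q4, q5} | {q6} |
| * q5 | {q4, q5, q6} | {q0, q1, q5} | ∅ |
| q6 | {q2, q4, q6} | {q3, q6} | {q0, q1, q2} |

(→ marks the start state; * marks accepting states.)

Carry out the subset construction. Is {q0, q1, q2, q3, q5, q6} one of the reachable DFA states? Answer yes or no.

yes

Start state of the DFA: {q0} (ε-closure of the NFA start).
{q0} --x--> {q0, q1, q2, q3, q4, q5, q6}  [new]
{q0} --y--> {q0, q2, q5}  [new]
{q0, q1, q2, q3, q4, q5, q6} --x--> {q0, q1, q2, q3, q4, q5, q6}  [seen]
{q0, q1, q2, q3, q4, q5, q6} --y--> {q0, q1, q2, q3, q4, q5, q6}  [seen]
{q0, q2, q5} --x--> {q0, q1, q2, q3, q4, q5, q6}  [seen]
{q0, q2, q5} --y--> {q0, q1, q2, q3, q5, q6}  [new]
{q0, q1, q2, q3, q5, q6} --x--> {q0, q1, q2, q3, q4, q5, q6}  [seen]
{q0, q1, q2, q3, q5, q6} --y--> {q0, q1, q2, q3, q4, q5, q6}  [seen]
Reachable DFA states: {q0}, {q0, q1, q2, q3, q4, q5, q6}, {q0, q2, q5}, {q0, q1, q2, q3, q5, q6}.
{q0, q1, q2, q3, q5, q6} is among them.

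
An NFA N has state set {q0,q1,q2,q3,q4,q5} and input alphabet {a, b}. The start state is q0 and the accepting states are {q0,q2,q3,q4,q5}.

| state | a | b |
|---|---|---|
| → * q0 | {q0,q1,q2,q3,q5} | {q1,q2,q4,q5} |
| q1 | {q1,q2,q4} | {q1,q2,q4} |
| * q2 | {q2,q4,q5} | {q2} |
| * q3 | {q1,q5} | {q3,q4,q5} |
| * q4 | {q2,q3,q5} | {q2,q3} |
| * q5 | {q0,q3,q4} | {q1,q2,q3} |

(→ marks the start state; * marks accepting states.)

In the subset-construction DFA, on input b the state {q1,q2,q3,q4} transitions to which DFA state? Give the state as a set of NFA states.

{q1,q2,q3,q4,q5}

δ(q1,b) = {q1,q2,q4}; δ(q2,b) = {q2}; δ(q3,b) = {q3,q4,q5}; δ(q4,b) = {q2,q3}.
Union: {q1,q2,q3,q4,q5}.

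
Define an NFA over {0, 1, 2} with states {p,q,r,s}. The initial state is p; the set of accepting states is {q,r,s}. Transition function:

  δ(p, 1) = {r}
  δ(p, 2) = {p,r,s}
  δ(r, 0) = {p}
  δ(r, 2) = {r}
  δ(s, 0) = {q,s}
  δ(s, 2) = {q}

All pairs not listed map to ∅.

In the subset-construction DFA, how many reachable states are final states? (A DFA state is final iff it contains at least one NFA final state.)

Start state of the DFA: {p}.
{p} --0--> ∅  [new]
{p} --1--> {r}  [new]
{p} --2--> {p,r,s}  [new]
∅ --0--> ∅  [seen]
∅ --1--> ∅  [seen]
∅ --2--> ∅  [seen]
{r} --0--> {p}  [seen]
{r} --1--> ∅  [seen]
{r} --2--> {r}  [seen]
{p,r,s} --0--> {p,q,s}  [new]
{p,r,s} --1--> {r}  [seen]
{p,r,s} --2--> {p,q,r,s}  [new]
{p,q,s} --0--> {q,s}  [new]
{p,q,s} --1--> {r}  [seen]
{p,q,s} --2--> {p,q,r,s}  [seen]
{p,q,r,s} --0--> {p,q,s}  [seen]
{p,q,r,s} --1--> {r}  [seen]
{p,q,r,s} --2--> {p,q,r,s}  [seen]
{q,s} --0--> {q,s}  [seen]
{q,s} --1--> ∅  [seen]
{q,s} --2--> {q}  [new]
{q} --0--> ∅  [seen]
{q} --1--> ∅  [seen]
{q} --2--> ∅  [seen]
Reachable DFA states: {p}, ∅, {r}, {p,r,s}, {p,q,s}, {p,q,r,s}, {q,s}, {q}.
Accepting DFA states (contain an NFA accepting state): {r}, {p,r,s}, {p,q,s}, {p,q,r,s}, {q,s}, {q}.

6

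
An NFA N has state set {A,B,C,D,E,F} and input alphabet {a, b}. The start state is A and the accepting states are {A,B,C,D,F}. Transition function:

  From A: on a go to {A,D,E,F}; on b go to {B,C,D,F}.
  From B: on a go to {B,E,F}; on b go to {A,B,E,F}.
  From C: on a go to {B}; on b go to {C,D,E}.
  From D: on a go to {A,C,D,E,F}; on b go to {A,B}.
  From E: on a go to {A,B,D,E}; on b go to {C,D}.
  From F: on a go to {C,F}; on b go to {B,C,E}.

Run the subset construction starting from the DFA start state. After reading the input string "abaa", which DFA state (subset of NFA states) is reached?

{A,B,C,D,E,F}

Start: {A}.
δ(A,a) = {A,D,E,F}.
Union: {A,D,E,F}.
After a: {A,D,E,F}.
δ(A,b) = {B,C,D,F}; δ(D,b) = {A,B}; δ(E,b) = {C,D}; δ(F,b) = {B,C,E}.
Union: {A,B,C,D,E,F}.
After b: {A,B,C,D,E,F}.
δ(A,a) = {A,D,E,F}; δ(B,a) = {B,E,F}; δ(C,a) = {B}; δ(D,a) = {A,C,D,E,F}; δ(E,a) = {A,B,D,E}; δ(F,a) = {C,F}.
Union: {A,B,C,D,E,F}.
After a: {A,B,C,D,E,F}.
δ(A,a) = {A,D,E,F}; δ(B,a) = {B,E,F}; δ(C,a) = {B}; δ(D,a) = {A,C,D,E,F}; δ(E,a) = {A,B,D,E}; δ(F,a) = {C,F}.
Union: {A,B,C,D,E,F}.
After a: {A,B,C,D,E,F}.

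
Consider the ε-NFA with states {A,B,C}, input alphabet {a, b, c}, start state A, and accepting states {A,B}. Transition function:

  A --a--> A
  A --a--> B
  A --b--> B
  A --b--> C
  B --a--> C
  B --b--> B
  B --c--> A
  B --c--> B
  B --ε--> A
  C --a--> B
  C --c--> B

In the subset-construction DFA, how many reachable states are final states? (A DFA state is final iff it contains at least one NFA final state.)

Start state of the DFA: {A} (ε-closure of the NFA start).
{A} --a--> {A,B}  [new]
{A} --b--> {A,B,C}  [new]
{A} --c--> ∅  [new]
{A,B} --a--> {A,B,C}  [seen]
{A,B} --b--> {A,B,C}  [seen]
{A,B} --c--> {A,B}  [seen]
{A,B,C} --a--> {A,B,C}  [seen]
{A,B,C} --b--> {A,B,C}  [seen]
{A,B,C} --c--> {A,B}  [seen]
∅ --a--> ∅  [seen]
∅ --b--> ∅  [seen]
∅ --c--> ∅  [seen]
Reachable DFA states: {A}, {A,B}, {A,B,C}, ∅.
Accepting DFA states (contain an NFA accepting state): {A}, {A,B}, {A,B,C}.

3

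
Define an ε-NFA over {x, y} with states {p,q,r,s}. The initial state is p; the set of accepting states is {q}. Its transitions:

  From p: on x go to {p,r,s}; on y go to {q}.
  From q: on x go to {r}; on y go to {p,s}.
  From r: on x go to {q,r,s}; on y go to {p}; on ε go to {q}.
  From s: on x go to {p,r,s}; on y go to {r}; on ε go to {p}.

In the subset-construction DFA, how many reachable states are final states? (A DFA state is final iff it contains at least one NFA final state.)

Start state of the DFA: {p} (ε-closure of the NFA start).
{p} --x--> {p,q,r,s}  [new]
{p} --y--> {q}  [new]
{p,q,r,s} --x--> {p,q,r,s}  [seen]
{p,q,r,s} --y--> {p,q,r,s}  [seen]
{q} --x--> {q,r}  [new]
{q} --y--> {p,s}  [new]
{q,r} --x--> {p,q,r,s}  [seen]
{q,r} --y--> {p,s}  [seen]
{p,s} --x--> {p,q,r,s}  [seen]
{p,s} --y--> {q,r}  [seen]
Reachable DFA states: {p}, {p,q,r,s}, {q}, {q,r}, {p,s}.
Accepting DFA states (contain an NFA accepting state): {p,q,r,s}, {q}, {q,r}.

3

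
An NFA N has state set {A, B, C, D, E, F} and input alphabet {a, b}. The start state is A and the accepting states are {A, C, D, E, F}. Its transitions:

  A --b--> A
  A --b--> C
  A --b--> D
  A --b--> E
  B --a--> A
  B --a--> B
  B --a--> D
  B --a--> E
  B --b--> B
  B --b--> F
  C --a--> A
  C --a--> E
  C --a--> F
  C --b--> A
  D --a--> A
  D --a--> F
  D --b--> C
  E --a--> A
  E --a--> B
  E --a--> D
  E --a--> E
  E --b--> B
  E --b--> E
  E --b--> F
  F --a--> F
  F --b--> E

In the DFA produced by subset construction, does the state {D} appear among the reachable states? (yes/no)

Start state of the DFA: {A}.
{A} --a--> ∅  [new]
{A} --b--> {A, C, D, E}  [new]
∅ --a--> ∅  [seen]
∅ --b--> ∅  [seen]
{A, C, D, E} --a--> {A, B, D, E, F}  [new]
{A, C, D, E} --b--> {A, B, C, D, E, F}  [new]
{A, B, D, E, F} --a--> {A, B, D, E, F}  [seen]
{A, B, D, E, F} --b--> {A, B, C, D, E, F}  [seen]
{A, B, C, D, E, F} --a--> {A, B, D, E, F}  [seen]
{A, B, C, D, E, F} --b--> {A, B, C, D, E, F}  [seen]
Reachable DFA states: {A}, ∅, {A, C, D, E}, {A, B, D, E, F}, {A, B, C, D, E, F}.
{D} is not among them.

no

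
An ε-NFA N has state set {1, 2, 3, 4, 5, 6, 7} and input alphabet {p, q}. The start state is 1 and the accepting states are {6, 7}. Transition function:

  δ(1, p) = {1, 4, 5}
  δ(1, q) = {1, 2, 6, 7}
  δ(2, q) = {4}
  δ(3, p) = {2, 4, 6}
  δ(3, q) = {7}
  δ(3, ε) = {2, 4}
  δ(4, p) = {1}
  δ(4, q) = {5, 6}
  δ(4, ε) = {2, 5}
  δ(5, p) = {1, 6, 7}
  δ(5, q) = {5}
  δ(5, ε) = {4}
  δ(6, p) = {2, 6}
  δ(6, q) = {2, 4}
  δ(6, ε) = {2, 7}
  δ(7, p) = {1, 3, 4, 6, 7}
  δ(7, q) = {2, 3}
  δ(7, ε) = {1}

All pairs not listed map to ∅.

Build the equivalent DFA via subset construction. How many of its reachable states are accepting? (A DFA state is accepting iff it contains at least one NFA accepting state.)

Start state of the DFA: {1} (ε-closure of the NFA start).
{1} --p--> {1, 2, 4, 5}  [new]
{1} --q--> {1, 2, 6, 7}  [new]
{1, 2, 4, 5} --p--> {1, 2, 4, 5, 6, 7}  [new]
{1, 2, 4, 5} --q--> {1, 2, 4, 5, 6, 7}  [seen]
{1, 2, 6, 7} --p--> {1, 2, 3, 4, 5, 6, 7}  [new]
{1, 2, 6, 7} --q--> {1, 2, 3, 4, 5, 6, 7}  [seen]
{1, 2, 4, 5, 6, 7} --p--> {1, 2, 3, 4, 5, 6, 7}  [seen]
{1, 2, 4, 5, 6, 7} --q--> {1, 2, 3, 4, 5, 6, 7}  [seen]
{1, 2, 3, 4, 5, 6, 7} --p--> {1, 2, 3, 4, 5, 6, 7}  [seen]
{1, 2, 3, 4, 5, 6, 7} --q--> {1, 2, 3, 4, 5, 6, 7}  [seen]
Reachable DFA states: {1}, {1, 2, 4, 5}, {1, 2, 6, 7}, {1, 2, 4, 5, 6, 7}, {1, 2, 3, 4, 5, 6, 7}.
Accepting DFA states (contain an NFA accepting state): {1, 2, 6, 7}, {1, 2, 4, 5, 6, 7}, {1, 2, 3, 4, 5, 6, 7}.

3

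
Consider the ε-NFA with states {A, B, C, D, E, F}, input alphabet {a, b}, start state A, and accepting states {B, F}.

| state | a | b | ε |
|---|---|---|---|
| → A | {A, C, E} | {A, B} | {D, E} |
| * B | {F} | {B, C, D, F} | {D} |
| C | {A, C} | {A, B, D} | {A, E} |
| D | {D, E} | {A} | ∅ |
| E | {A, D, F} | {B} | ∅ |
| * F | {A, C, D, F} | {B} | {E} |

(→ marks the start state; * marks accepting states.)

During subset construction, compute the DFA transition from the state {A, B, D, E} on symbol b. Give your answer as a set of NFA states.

δ(A,b) = {A, B}; δ(B,b) = {B, C, D, F}; δ(D,b) = {A}; δ(E,b) = {B}.
Union: {A, B, C, D, F}.
ε-closure gives {A, B, C, D, E, F}.

{A, B, C, D, E, F}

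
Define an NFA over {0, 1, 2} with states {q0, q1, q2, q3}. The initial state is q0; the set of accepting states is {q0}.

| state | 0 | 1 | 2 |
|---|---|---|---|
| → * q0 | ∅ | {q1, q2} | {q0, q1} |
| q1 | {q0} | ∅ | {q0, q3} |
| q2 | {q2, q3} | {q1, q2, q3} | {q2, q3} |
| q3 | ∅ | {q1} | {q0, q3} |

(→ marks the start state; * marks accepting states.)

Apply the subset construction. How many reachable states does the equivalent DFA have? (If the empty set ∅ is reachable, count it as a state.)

9

Start state of the DFA: {q0}.
{q0} --0--> ∅  [new]
{q0} --1--> {q1, q2}  [new]
{q0} --2--> {q0, q1}  [new]
∅ --0--> ∅  [seen]
∅ --1--> ∅  [seen]
∅ --2--> ∅  [seen]
{q1, q2} --0--> {q0, q2, q3}  [new]
{q1, q2} --1--> {q1, q2, q3}  [new]
{q1, q2} --2--> {q0, q2, q3}  [seen]
{q0, q1} --0--> {q0}  [seen]
{q0, q1} --1--> {q1, q2}  [seen]
{q0, q1} --2--> {q0, q1, q3}  [new]
{q0, q2, q3} --0--> {q2, q3}  [new]
{q0, q2, q3} --1--> {q1, q2, q3}  [seen]
{q0, q2, q3} --2--> {q0, q1, q2, q3}  [new]
{q1, q2, q3} --0--> {q0, q2, q3}  [seen]
{q1, q2, q3} --1--> {q1, q2, q3}  [seen]
{q1, q2, q3} --2--> {q0, q2, q3}  [seen]
{q0, q1, q3} --0--> {q0}  [seen]
{q0, q1, q3} --1--> {q1, q2}  [seen]
{q0, q1, q3} --2--> {q0, q1, q3}  [seen]
{q2, q3} --0--> {q2, q3}  [seen]
{q2, q3} --1--> {q1, q2, q3}  [seen]
{q2, q3} --2--> {q0, q2, q3}  [seen]
{q0, q1, q2, q3} --0--> {q0, q2, q3}  [seen]
{q0, q1, q2, q3} --1--> {q1, q2, q3}  [seen]
{q0, q1, q2, q3} --2--> {q0, q1, q2, q3}  [seen]
Reachable DFA states: {q0}, ∅, {q1, q2}, {q0, q1}, {q0, q2, q3}, {q1, q2, q3}, {q0, q1, q3}, {q2, q3}, {q0, q1, q2, q3}.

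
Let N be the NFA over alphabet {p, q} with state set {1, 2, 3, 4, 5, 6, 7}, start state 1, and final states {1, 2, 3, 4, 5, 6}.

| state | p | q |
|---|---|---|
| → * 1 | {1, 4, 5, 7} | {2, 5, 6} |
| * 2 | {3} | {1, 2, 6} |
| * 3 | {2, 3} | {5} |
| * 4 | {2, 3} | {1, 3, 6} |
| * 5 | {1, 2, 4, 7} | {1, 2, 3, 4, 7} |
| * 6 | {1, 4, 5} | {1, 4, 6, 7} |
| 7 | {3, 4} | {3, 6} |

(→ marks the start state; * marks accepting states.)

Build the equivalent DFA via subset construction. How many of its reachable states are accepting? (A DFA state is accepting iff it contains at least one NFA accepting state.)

Start state of the DFA: {1}.
{1} --p--> {1, 4, 5, 7}  [new]
{1} --q--> {2, 5, 6}  [new]
{1, 4, 5, 7} --p--> {1, 2, 3, 4, 5, 7}  [new]
{1, 4, 5, 7} --q--> {1, 2, 3, 4, 5, 6, 7}  [new]
{2, 5, 6} --p--> {1, 2, 3, 4, 5, 7}  [seen]
{2, 5, 6} --q--> {1, 2, 3, 4, 6, 7}  [new]
{1, 2, 3, 4, 5, 7} --p--> {1, 2, 3, 4, 5, 7}  [seen]
{1, 2, 3, 4, 5, 7} --q--> {1, 2, 3, 4, 5, 6, 7}  [seen]
{1, 2, 3, 4, 5, 6, 7} --p--> {1, 2, 3, 4, 5, 7}  [seen]
{1, 2, 3, 4, 5, 6, 7} --q--> {1, 2, 3, 4, 5, 6, 7}  [seen]
{1, 2, 3, 4, 6, 7} --p--> {1, 2, 3, 4, 5, 7}  [seen]
{1, 2, 3, 4, 6, 7} --q--> {1, 2, 3, 4, 5, 6, 7}  [seen]
Reachable DFA states: {1}, {1, 4, 5, 7}, {2, 5, 6}, {1, 2, 3, 4, 5, 7}, {1, 2, 3, 4, 5, 6, 7}, {1, 2, 3, 4, 6, 7}.
Accepting DFA states (contain an NFA accepting state): {1}, {1, 4, 5, 7}, {2, 5, 6}, {1, 2, 3, 4, 5, 7}, {1, 2, 3, 4, 5, 6, 7}, {1, 2, 3, 4, 6, 7}.

6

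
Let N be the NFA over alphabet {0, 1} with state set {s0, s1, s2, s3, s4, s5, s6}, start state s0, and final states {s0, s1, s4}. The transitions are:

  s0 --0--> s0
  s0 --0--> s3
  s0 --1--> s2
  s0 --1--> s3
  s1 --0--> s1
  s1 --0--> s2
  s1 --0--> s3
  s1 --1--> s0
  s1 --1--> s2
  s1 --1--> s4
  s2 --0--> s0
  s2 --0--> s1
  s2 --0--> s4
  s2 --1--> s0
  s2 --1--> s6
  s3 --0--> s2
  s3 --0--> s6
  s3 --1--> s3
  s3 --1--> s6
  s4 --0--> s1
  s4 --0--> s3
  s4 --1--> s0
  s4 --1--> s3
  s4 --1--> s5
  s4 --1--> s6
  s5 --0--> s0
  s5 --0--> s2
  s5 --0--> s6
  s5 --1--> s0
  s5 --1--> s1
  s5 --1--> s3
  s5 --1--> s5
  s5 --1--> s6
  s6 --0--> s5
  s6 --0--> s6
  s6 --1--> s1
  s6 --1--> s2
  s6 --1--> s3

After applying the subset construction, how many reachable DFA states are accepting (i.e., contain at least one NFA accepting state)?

Start state of the DFA: {s0}.
{s0} --0--> {s0, s3}  [new]
{s0} --1--> {s2, s3}  [new]
{s0, s3} --0--> {s0, s2, s3, s6}  [new]
{s0, s3} --1--> {s2, s3, s6}  [new]
{s2, s3} --0--> {s0, s1, s2, s4, s6}  [new]
{s2, s3} --1--> {s0, s3, s6}  [new]
{s0, s2, s3, s6} --0--> {s0, s1, s2, s3, s4, s5, s6}  [new]
{s0, s2, s3, s6} --1--> {s0, s1, s2, s3, s6}  [new]
{s2, s3, s6} --0--> {s0, s1, s2, s4, s5, s6}  [new]
{s2, s3, s6} --1--> {s0, s1, s2, s3, s6}  [seen]
{s0, s1, s2, s4, s6} --0--> {s0, s1, s2, s3, s4, s5, s6}  [seen]
{s0, s1, s2, s4, s6} --1--> {s0, s1, s2, s3, s4, s5, s6}  [seen]
{s0, s3, s6} --0--> {s0, s2, s3, s5, s6}  [new]
{s0, s3, s6} --1--> {s1, s2, s3, s6}  [new]
{s0, s1, s2, s3, s4, s5, s6} --0--> {s0, s1, s2, s3, s4, s5, s6}  [seen]
{s0, s1, s2, s3, s4, s5, s6} --1--> {s0, s1, s2, s3, s4, s5, s6}  [seen]
{s0, s1, s2, s3, s6} --0--> {s0, s1, s2, s3, s4, s5, s6}  [seen]
{s0, s1, s2, s3, s6} --1--> {s0, s1, s2, s3, s4, s6}  [new]
{s0, s1, s2, s4, s5, s6} --0--> {s0, s1, s2, s3, s4, s5, s6}  [seen]
{s0, s1, s2, s4, s5, s6} --1--> {s0, s1, s2, s3, s4, s5, s6}  [seen]
{s0, s2, s3, s5, s6} --0--> {s0, s1, s2, s3, s4, s5, s6}  [seen]
{s0, s2, s3, s5, s6} --1--> {s0, s1, s2, s3, s5, s6}  [new]
{s1, s2, s3, s6} --0--> {s0, s1, s2, s3, s4, s5, s6}  [seen]
{s1, s2, s3, s6} --1--> {s0, s1, s2, s3, s4, s6}  [seen]
{s0, s1, s2, s3, s4, s6} --0--> {s0, s1, s2, s3, s4, s5, s6}  [seen]
{s0, s1, s2, s3, s4, s6} --1--> {s0, s1, s2, s3, s4, s5, s6}  [seen]
{s0, s1, s2, s3, s5, s6} --0--> {s0, s1, s2, s3, s4, s5, s6}  [seen]
{s0, s1, s2, s3, s5, s6} --1--> {s0, s1, s2, s3, s4, s5, s6}  [seen]
Reachable DFA states: {s0}, {s0, s3}, {s2, s3}, {s0, s2, s3, s6}, {s2, s3, s6}, {s0, s1, s2, s4, s6}, {s0, s3, s6}, {s0, s1, s2, s3, s4, s5, s6}, {s0, s1, s2, s3, s6}, {s0, s1, s2, s4, s5, s6}, {s0, s2, s3, s5, s6}, {s1, s2, s3, s6}, {s0, s1, s2, s3, s4, s6}, {s0, s1, s2, s3, s5, s6}.
Accepting DFA states (contain an NFA accepting state): {s0}, {s0, s3}, {s0, s2, s3, s6}, {s0, s1, s2, s4, s6}, {s0, s3, s6}, {s0, s1, s2, s3, s4, s5, s6}, {s0, s1, s2, s3, s6}, {s0, s1, s2, s4, s5, s6}, {s0, s2, s3, s5, s6}, {s1, s2, s3, s6}, {s0, s1, s2, s3, s4, s6}, {s0, s1, s2, s3, s5, s6}.

12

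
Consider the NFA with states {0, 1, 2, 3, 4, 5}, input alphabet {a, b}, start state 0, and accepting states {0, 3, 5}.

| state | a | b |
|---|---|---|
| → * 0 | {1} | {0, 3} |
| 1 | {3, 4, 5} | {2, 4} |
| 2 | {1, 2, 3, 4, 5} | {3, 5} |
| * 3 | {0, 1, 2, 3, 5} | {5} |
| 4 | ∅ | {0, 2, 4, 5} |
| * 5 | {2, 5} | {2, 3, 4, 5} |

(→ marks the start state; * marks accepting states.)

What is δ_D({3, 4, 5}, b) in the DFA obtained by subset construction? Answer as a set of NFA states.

{0, 2, 3, 4, 5}

δ(3,b) = {5}; δ(4,b) = {0, 2, 4, 5}; δ(5,b) = {2, 3, 4, 5}.
Union: {0, 2, 3, 4, 5}.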